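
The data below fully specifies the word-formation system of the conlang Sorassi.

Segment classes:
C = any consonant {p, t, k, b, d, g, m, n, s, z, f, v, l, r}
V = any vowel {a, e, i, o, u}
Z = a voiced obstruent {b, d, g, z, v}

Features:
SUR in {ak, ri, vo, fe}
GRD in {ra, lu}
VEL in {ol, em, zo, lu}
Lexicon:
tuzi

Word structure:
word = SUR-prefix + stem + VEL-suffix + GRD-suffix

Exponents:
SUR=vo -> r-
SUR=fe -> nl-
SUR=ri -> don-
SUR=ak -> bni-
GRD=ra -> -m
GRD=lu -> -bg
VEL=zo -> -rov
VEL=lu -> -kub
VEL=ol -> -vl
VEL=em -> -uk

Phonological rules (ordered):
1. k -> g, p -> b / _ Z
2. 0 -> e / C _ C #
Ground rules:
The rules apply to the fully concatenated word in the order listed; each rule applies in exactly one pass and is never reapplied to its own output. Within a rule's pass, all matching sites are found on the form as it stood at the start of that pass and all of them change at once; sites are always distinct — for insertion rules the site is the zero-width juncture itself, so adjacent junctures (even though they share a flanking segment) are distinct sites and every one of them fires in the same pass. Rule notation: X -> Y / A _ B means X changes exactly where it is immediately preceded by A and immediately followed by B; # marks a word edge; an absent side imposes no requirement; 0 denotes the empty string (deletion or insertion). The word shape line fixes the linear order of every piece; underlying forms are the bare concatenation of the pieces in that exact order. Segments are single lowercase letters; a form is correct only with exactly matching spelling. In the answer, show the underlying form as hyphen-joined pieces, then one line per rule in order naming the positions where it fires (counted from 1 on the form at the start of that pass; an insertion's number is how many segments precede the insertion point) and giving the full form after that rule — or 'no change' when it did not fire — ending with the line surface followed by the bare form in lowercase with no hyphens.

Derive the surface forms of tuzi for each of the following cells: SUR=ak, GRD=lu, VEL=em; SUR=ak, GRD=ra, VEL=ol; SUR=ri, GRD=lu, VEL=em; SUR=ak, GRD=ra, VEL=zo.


cell SUR=ak, GRD=lu, VEL=em:
underlying: bni-tuzi-uk-bg
1. k -> g, p -> b / _ Z: fires at position(s) 9: bnituziugbg
2. 0 -> e / C _ C #: inserts after position(s) 10: bnituziugbeg
surface: bnituziugbeg

cell SUR=ak, GRD=ra, VEL=ol:
underlying: bni-tuzi-vl-m
1. k -> g, p -> b / _ Z: no change
2. 0 -> e / C _ C #: inserts after position(s) 9: bnituzivlem
surface: bnituzivlem

cell SUR=ri, GRD=lu, VEL=em:
underlying: don-tuzi-uk-bg
1. k -> g, p -> b / _ Z: fires at position(s) 9: dontuziugbg
2. 0 -> e / C _ C #: inserts after position(s) 10: dontuziugbeg
surface: dontuziugbeg

cell SUR=ak, GRD=ra, VEL=zo:
underlying: bni-tuzi-rov-m
1. k -> g, p -> b / _ Z: no change
2. 0 -> e / C _ C #: inserts after position(s) 10: bnituzirovem
surface: bnituzirovem


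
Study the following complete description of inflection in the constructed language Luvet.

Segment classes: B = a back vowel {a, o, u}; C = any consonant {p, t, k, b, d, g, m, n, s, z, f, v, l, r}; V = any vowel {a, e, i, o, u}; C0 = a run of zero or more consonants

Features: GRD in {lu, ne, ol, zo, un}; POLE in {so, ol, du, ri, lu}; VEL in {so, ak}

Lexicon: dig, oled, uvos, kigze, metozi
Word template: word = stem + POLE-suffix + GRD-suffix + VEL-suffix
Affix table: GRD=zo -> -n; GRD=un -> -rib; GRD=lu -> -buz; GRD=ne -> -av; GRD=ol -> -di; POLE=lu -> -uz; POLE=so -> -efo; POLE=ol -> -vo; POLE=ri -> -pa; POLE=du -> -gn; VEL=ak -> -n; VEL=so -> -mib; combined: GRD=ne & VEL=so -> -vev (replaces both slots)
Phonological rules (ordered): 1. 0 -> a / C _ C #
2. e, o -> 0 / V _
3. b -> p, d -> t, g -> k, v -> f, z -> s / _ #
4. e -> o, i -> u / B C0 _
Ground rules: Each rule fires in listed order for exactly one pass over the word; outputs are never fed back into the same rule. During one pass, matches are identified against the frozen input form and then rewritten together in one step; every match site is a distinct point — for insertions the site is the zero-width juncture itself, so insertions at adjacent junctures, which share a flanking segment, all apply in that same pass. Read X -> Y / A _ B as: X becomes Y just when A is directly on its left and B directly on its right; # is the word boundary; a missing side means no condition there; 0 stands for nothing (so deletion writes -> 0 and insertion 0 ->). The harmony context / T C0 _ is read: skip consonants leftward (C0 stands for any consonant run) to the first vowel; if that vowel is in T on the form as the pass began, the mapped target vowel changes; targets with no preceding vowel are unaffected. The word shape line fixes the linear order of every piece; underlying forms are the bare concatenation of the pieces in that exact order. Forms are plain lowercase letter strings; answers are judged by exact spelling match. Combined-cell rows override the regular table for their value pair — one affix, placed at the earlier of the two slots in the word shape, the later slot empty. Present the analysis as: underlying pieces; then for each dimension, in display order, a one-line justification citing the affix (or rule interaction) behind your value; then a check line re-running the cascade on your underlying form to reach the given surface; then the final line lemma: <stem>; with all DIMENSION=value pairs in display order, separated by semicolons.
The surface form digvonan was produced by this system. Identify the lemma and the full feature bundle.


underlying: dig-vo-n-n
GRD=zo - signalled by the affix -n
POLE=ol - signalled by the affix -vo
VEL=ak - signalled by the affix -n
check: digvonn -> digvonan -> digvonan -> digvonan -> digvonan
lemma: dig; GRD=zo; POLE=ol; VEL=ak


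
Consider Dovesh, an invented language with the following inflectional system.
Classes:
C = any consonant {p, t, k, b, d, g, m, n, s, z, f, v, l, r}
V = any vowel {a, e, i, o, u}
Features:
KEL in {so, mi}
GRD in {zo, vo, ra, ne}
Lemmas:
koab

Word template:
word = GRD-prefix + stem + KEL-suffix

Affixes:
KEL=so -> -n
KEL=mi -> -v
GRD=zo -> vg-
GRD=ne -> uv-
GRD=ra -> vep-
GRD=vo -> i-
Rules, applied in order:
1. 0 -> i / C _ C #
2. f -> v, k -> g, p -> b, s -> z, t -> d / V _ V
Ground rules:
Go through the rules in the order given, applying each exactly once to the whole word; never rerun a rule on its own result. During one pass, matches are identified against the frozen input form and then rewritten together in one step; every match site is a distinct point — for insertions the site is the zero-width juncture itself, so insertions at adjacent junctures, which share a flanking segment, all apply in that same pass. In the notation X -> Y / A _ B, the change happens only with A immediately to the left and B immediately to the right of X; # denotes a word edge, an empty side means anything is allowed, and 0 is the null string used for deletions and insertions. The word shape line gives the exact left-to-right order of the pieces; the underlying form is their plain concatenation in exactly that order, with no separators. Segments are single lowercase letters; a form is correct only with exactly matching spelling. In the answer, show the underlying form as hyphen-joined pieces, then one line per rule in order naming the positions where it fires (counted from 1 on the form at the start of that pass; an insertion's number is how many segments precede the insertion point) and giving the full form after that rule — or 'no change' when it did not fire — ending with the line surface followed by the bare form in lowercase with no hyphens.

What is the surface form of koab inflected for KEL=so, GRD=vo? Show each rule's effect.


underlying: i-koab-n
1. 0 -> i / C _ C #: inserts after position(s) 5: ikoabin
2. f -> v, k -> g, p -> b, s -> z, t -> d / V _ V: fires at position(s) 2: igoabin
surface: igoabin


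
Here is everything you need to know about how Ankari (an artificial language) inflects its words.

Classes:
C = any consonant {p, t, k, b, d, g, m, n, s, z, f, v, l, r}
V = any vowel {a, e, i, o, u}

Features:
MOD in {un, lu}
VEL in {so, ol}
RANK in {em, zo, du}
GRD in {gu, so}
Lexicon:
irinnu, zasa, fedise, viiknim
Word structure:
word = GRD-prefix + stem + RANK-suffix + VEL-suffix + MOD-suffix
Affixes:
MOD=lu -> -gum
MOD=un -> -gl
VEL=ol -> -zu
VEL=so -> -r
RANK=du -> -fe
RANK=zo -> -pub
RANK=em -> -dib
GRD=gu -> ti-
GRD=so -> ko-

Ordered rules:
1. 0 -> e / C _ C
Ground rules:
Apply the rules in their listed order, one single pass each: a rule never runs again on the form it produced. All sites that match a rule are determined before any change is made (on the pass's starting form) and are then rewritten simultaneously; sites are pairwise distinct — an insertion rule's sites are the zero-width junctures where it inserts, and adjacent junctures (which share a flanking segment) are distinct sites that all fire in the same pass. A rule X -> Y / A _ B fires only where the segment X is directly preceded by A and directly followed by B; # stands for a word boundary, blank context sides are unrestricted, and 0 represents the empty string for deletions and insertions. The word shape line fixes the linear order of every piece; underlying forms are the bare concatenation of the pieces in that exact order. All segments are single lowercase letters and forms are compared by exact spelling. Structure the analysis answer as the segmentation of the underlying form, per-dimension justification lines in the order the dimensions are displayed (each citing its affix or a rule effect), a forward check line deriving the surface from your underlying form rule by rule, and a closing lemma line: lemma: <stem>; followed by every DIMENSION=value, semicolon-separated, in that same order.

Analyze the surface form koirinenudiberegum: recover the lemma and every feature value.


underlying: ko-irinnu-dib-r-gum
MOD=lu - signalled by the affix -gum
VEL=so - signalled by the affix -r
RANK=em - signalled by the affix -dib
GRD=so - signalled by the affix ko-
check: koirinnudibrgum -> koirinenudiberegum
lemma: irinnu; MOD=lu; VEL=so; RANK=em; GRD=so


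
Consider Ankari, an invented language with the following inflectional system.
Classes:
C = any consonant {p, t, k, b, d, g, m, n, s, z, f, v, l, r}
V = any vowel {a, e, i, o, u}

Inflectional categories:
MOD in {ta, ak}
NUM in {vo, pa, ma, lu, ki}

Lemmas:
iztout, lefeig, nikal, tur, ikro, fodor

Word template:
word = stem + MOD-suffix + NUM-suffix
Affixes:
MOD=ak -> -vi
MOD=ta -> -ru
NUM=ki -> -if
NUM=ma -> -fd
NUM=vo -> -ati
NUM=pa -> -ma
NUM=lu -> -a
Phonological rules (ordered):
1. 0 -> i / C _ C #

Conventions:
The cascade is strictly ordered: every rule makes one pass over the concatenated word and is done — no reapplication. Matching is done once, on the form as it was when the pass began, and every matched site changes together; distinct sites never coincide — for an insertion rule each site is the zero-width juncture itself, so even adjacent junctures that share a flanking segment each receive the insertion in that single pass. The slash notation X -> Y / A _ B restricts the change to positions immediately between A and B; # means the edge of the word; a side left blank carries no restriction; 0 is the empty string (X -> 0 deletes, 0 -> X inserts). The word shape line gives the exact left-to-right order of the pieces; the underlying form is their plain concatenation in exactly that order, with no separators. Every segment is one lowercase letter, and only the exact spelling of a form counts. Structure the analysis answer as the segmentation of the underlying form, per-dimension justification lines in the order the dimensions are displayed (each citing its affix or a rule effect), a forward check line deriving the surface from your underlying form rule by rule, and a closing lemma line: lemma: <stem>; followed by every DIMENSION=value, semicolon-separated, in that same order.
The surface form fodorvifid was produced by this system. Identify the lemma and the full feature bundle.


underlying: fodor-vi-fd
MOD=ak - signalled by the affix -vi
NUM=ma - signalled by the affix -fd
check: fodorvifd -> fodorvifid
lemma: fodor; MOD=ak; NUM=ma


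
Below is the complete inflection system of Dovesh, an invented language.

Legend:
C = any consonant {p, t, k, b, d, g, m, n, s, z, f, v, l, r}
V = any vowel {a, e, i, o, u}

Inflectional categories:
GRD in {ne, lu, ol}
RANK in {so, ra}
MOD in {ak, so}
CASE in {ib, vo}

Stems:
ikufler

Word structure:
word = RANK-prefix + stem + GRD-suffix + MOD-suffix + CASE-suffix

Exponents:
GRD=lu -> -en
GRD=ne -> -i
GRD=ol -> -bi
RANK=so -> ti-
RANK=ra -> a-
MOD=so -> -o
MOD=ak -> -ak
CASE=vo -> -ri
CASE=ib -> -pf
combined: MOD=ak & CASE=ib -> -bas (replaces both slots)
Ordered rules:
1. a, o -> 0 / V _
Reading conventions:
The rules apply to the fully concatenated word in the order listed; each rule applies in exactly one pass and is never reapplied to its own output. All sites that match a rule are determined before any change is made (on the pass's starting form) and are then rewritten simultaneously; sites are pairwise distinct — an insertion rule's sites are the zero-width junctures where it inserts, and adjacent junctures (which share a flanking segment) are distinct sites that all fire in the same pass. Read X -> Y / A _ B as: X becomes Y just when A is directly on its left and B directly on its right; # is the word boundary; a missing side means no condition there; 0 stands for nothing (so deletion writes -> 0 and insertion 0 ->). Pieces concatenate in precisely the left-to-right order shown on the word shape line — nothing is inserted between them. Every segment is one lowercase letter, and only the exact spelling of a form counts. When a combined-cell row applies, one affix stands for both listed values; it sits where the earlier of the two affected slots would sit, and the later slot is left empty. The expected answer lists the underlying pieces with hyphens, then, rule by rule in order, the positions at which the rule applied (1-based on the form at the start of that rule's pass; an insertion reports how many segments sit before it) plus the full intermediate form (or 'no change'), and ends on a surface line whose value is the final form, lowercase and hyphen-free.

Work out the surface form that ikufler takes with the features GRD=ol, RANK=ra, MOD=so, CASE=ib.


underlying: a-ikufler-bi-o-pf
1. a, o -> 0 / V _: fires at position(s) 11: aikuflerbipf
surface: aikuflerbipf


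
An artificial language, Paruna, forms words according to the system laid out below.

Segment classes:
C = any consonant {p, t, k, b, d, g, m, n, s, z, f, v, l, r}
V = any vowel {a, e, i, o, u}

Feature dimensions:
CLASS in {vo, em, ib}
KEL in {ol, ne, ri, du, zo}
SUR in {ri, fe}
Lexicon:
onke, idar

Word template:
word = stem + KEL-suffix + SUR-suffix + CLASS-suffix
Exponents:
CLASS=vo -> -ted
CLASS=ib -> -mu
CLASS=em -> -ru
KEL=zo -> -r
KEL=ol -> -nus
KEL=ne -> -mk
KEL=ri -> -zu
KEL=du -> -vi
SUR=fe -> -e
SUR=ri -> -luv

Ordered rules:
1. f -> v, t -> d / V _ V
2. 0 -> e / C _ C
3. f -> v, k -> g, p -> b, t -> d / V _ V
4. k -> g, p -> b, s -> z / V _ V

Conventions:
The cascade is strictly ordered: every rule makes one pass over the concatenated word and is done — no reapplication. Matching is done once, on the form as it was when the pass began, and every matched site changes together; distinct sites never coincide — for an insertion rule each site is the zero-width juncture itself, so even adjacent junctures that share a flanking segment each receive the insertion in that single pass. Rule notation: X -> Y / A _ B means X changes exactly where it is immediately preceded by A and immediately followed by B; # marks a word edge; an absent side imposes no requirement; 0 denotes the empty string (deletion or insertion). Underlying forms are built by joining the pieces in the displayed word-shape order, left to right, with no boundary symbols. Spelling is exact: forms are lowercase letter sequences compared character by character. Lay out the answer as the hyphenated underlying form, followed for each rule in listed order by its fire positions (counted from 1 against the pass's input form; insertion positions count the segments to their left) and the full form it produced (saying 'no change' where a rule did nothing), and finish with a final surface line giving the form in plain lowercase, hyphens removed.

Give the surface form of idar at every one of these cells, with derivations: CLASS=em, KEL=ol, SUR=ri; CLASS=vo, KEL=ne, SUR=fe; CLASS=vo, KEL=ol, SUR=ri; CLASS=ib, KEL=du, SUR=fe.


cell CLASS=em, KEL=ol, SUR=ri:
underlying: idar-nus-luv-ru
1. f -> v, t -> d / V _ V: no change
2. 0 -> e / C _ C: inserts after position(s) 4, 7, 10: idarenuseluveru
3. f -> v, k -> g, p -> b, t -> d / V _ V: no change
4. k -> g, p -> b, s -> z / V _ V: fires at position(s) 8: idarenuzeluveru
surface: idarenuzeluveru

cell CLASS=vo, KEL=ne, SUR=fe:
underlying: idar-mk-e-ted
1. f -> v, t -> d / V _ V: fires at position(s) 8: idarmkeded
2. 0 -> e / C _ C: inserts after position(s) 4, 5: idaremekeded
3. f -> v, k -> g, p -> b, t -> d / V _ V: fires at position(s) 8: idaremegeded
4. k -> g, p -> b, s -> z / V _ V: no change
surface: idaremegeded

cell CLASS=vo, KEL=ol, SUR=ri:
underlying: idar-nus-luv-ted
1. f -> v, t -> d / V _ V: no change
2. 0 -> e / C _ C: inserts after position(s) 4, 7, 10: idarenuseluveted
3. f -> v, k -> g, p -> b, t -> d / V _ V: fires at position(s) 14: idarenuseluveded
4. k -> g, p -> b, s -> z / V _ V: fires at position(s) 8: idarenuzeluveded
surface: idarenuzeluveded

cell CLASS=ib, KEL=du, SUR=fe:
underlying: idar-vi-e-mu
1. f -> v, t -> d / V _ V: no change
2. 0 -> e / C _ C: inserts after position(s) 4: idareviemu
3. f -> v, k -> g, p -> b, t -> d / V _ V: no change
4. k -> g, p -> b, s -> z / V _ V: no change
surface: idareviemu


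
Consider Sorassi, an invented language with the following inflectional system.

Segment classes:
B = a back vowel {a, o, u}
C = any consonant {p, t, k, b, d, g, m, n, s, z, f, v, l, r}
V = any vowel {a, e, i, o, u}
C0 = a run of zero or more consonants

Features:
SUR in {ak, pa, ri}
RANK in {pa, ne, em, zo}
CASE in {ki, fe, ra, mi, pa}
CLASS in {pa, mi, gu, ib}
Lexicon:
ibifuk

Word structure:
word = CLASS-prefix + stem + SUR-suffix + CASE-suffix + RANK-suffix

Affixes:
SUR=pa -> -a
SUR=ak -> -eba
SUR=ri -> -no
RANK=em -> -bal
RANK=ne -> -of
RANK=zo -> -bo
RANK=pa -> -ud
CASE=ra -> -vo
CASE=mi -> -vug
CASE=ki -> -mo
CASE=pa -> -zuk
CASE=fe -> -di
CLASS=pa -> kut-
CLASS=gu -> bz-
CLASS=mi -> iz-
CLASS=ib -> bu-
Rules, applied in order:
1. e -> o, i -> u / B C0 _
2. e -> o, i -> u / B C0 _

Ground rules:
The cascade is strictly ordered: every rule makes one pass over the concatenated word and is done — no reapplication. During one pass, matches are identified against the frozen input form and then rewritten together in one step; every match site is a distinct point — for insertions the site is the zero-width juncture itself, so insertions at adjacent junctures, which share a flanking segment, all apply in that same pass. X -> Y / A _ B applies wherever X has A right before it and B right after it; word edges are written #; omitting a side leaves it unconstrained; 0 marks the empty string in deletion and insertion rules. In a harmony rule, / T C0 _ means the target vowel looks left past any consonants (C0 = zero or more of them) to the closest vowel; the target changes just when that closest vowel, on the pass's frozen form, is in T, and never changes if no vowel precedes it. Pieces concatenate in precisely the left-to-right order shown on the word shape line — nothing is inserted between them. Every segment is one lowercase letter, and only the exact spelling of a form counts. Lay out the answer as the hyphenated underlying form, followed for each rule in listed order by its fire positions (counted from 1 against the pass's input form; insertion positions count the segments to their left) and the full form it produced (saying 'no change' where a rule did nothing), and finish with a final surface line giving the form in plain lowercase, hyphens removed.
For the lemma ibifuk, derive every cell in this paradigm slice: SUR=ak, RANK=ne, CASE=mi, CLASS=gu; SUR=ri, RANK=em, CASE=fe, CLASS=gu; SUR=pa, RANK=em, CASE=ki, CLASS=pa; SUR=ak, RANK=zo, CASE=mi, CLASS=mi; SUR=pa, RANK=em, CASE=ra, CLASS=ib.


cell SUR=ak, RANK=ne, CASE=mi, CLASS=gu:
underlying: bz-ibifuk-eba-vug-of
1. e -> o, i -> u / B C0 _: fires at position(s) 9: bzibifukobavugof
2. e -> o, i -> u / B C0 _: no change
surface: bzibifukobavugof

cell SUR=ri, RANK=em, CASE=fe, CLASS=gu:
underlying: bz-ibifuk-no-di-bal
1. e -> o, i -> u / B C0 _: fires at position(s) 12: bzibifuknodubal
2. e -> o, i -> u / B C0 _: no change
surface: bzibifuknodubal

cell SUR=pa, RANK=em, CASE=ki, CLASS=pa:
underlying: kut-ibifuk-a-mo-bal
1. e -> o, i -> u / B C0 _: fires at position(s) 4: kutubifukamobal
2. e -> o, i -> u / B C0 _: fires at position(s) 6: kutubufukamobal
surface: kutubufukamobal

cell SUR=ak, RANK=zo, CASE=mi, CLASS=mi:
underlying: iz-ibifuk-eba-vug-bo
1. e -> o, i -> u / B C0 _: fires at position(s) 9: izibifukobavugbo
2. e -> o, i -> u / B C0 _: no change
surface: izibifukobavugbo

cell SUR=pa, RANK=em, CASE=ra, CLASS=ib:
underlying: bu-ibifuk-a-vo-bal
1. e -> o, i -> u / B C0 _: fires at position(s) 3: buubifukavobal
2. e -> o, i -> u / B C0 _: fires at position(s) 5: buubufukavobal
surface: buubufukavobal


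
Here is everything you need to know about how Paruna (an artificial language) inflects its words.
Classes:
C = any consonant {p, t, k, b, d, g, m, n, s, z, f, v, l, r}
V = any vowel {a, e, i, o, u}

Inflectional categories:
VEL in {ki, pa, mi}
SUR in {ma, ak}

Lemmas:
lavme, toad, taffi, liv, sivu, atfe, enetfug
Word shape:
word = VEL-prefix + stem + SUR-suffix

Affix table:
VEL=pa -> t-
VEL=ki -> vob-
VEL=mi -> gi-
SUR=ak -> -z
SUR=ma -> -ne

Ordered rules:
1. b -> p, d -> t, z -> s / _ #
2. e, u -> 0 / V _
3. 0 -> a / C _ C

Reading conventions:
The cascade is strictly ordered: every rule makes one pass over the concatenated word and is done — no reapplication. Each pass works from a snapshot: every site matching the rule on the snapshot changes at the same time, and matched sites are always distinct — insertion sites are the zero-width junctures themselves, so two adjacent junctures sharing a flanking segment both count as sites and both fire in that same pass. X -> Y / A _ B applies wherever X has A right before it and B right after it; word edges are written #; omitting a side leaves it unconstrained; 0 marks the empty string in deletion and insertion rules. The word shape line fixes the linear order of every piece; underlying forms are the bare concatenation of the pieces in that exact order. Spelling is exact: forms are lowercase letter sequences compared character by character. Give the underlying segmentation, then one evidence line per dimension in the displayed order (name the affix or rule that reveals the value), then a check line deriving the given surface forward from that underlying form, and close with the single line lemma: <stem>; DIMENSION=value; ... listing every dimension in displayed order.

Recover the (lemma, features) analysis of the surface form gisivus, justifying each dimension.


underlying: gi-sivu-z
VEL=mi - signalled by the affix gi-
SUR=ak - signalled by the affix -z
check: gisivuz -> gisivus -> gisivus -> gisivus
lemma: sivu; VEL=mi; SUR=ak


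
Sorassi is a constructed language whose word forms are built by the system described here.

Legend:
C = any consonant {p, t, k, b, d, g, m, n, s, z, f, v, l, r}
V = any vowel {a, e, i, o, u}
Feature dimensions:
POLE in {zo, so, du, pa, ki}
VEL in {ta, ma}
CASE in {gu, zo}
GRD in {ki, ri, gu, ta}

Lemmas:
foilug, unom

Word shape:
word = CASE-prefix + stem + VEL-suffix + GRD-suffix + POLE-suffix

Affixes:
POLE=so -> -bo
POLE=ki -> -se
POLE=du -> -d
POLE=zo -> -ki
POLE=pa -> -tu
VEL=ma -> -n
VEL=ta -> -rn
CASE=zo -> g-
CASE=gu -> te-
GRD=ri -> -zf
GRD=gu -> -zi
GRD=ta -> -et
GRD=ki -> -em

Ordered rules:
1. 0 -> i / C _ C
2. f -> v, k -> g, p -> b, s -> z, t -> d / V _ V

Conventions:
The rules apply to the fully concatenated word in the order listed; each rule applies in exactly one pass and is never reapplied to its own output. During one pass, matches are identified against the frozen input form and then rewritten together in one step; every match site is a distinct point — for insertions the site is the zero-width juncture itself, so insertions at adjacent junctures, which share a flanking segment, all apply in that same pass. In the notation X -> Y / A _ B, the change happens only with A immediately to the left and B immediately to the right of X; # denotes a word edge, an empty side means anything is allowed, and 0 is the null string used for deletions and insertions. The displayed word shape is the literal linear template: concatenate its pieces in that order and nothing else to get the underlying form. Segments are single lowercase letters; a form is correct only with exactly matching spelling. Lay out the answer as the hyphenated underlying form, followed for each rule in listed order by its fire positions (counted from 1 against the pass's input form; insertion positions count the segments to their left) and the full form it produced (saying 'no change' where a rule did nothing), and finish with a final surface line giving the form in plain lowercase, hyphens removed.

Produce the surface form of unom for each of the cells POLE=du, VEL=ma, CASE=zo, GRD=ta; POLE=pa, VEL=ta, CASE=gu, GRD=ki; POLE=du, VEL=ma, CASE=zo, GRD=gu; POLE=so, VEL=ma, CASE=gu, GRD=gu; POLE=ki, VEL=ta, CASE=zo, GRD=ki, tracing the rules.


cell POLE=du, VEL=ma, CASE=zo, GRD=ta:
underlying: g-unom-n-et-d
1. 0 -> i / C _ C: inserts after position(s) 5, 8: gunominetid
2. f -> v, k -> g, p -> b, s -> z, t -> d / V _ V: fires at position(s) 9: gunominedid
surface: gunominedid

cell POLE=pa, VEL=ta, CASE=gu, GRD=ki:
underlying: te-unom-rn-em-tu
1. 0 -> i / C _ C: inserts after position(s) 6, 7, 10: teunomirinemitu
2. f -> v, k -> g, p -> b, s -> z, t -> d / V _ V: fires at position(s) 14: teunomirinemidu
surface: teunomirinemidu

cell POLE=du, VEL=ma, CASE=zo, GRD=gu:
underlying: g-unom-n-zi-d
1. 0 -> i / C _ C: inserts after position(s) 5, 6: gunominizid
2. f -> v, k -> g, p -> b, s -> z, t -> d / V _ V: no change
surface: gunominizid

cell POLE=so, VEL=ma, CASE=gu, GRD=gu:
underlying: te-unom-n-zi-bo
1. 0 -> i / C _ C: inserts after position(s) 6, 7: teunominizibo
2. f -> v, k -> g, p -> b, s -> z, t -> d / V _ V: no change
surface: teunominizibo

cell POLE=ki, VEL=ta, CASE=zo, GRD=ki:
underlying: g-unom-rn-em-se
1. 0 -> i / C _ C: inserts after position(s) 5, 6, 9: gunomirinemise
2. f -> v, k -> g, p -> b, s -> z, t -> d / V _ V: fires at position(s) 13: gunomirinemize
surface: gunomirinemize


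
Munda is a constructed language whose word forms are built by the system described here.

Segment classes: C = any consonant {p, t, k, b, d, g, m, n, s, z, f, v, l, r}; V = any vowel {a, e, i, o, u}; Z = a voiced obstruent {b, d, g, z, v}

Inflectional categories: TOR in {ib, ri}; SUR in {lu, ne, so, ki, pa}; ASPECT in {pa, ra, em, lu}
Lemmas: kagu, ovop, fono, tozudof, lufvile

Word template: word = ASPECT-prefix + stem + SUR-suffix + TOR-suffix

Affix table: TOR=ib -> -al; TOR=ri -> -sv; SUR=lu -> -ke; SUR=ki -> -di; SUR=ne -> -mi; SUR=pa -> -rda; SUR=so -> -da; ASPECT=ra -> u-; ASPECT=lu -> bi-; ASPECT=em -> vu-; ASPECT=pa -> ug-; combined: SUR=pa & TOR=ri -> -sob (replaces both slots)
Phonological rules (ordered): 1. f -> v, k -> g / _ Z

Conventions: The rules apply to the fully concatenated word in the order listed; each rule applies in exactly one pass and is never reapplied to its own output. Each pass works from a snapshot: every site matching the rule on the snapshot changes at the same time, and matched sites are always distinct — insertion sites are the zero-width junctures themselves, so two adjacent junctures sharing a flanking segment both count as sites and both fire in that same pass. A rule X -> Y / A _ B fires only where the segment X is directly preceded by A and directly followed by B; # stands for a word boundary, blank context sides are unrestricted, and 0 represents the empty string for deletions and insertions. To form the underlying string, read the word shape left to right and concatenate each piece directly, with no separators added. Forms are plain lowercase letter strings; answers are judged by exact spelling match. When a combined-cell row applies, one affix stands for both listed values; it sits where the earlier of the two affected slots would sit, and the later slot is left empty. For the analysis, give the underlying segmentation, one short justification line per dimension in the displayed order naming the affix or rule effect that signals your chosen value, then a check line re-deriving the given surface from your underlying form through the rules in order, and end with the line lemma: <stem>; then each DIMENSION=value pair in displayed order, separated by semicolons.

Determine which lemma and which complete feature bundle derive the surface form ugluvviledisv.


underlying: ug-lufvile-di-sv
TOR=ri - signalled by the affix -sv
SUR=ki - signalled by the affix -di
ASPECT=pa - signalled by the affix ug-
check: uglufviledisv -> ugluvviledisv
lemma: lufvile; TOR=ri; SUR=ki; ASPECT=pa


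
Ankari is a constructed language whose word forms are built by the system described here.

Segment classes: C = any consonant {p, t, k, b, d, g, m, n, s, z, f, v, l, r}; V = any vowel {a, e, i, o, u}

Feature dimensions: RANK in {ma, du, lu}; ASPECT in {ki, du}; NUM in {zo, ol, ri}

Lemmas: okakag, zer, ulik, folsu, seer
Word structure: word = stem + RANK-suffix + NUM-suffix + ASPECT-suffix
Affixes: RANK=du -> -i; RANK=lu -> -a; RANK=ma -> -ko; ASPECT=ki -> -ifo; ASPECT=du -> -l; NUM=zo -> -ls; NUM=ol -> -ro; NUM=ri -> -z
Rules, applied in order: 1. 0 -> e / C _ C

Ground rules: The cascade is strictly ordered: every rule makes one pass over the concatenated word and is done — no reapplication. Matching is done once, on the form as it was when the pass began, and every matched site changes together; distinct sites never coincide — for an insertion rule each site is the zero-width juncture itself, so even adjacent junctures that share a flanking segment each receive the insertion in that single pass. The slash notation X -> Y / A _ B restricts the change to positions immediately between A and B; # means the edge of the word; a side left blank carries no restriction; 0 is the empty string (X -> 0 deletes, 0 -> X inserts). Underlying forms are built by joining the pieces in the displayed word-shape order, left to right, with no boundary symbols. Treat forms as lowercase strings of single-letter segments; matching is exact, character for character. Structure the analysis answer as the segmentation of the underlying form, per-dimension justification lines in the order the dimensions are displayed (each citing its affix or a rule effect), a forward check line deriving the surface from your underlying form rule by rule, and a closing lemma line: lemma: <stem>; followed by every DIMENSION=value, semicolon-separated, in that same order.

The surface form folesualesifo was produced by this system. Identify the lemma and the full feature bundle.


underlying: folsu-a-ls-ifo
RANK=lu - signalled by the affix -a
ASPECT=ki - signalled by the affix -ifo
NUM=zo - signalled by the affix -ls
check: folsualsifo -> folesualesifo
lemma: folsu; RANK=lu; ASPECT=ki; NUM=zo


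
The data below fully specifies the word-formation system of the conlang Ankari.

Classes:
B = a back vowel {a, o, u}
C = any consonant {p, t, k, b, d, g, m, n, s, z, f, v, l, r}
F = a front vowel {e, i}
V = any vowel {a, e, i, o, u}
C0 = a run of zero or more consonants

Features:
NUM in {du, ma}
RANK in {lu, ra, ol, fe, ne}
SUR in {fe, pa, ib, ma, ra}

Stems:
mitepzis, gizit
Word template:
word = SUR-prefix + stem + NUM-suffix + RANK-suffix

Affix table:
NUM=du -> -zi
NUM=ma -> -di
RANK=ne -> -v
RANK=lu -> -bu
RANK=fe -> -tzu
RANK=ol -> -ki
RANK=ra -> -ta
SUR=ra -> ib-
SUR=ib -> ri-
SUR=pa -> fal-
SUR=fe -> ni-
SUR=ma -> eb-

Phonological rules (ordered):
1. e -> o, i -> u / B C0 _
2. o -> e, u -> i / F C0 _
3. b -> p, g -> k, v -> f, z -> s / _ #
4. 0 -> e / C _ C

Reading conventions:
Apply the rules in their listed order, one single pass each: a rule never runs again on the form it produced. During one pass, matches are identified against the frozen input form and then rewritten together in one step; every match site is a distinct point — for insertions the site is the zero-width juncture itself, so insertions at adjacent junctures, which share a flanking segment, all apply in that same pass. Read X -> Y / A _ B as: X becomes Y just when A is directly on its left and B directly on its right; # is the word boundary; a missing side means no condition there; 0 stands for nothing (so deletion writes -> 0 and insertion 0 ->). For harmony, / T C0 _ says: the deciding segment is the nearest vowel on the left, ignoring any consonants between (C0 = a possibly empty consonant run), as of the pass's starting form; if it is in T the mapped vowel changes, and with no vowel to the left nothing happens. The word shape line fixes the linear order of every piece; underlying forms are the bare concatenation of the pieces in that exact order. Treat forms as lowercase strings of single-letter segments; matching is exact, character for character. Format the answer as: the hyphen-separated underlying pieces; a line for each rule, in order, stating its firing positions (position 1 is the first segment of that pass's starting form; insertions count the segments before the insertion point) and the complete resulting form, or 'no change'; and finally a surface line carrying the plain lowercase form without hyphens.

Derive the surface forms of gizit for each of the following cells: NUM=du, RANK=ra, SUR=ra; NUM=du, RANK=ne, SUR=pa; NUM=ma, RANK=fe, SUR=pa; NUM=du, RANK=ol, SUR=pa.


cell NUM=du, RANK=ra, SUR=ra:
underlying: ib-gizit-zi-ta
1. e -> o, i -> u / B C0 _: no change
2. o -> e, u -> i / F C0 _: no change
3. b -> p, g -> k, v -> f, z -> s / _ #: no change
4. 0 -> e / C _ C: inserts after position(s) 2, 7: ibegizitezita
surface: ibegizitezita

cell NUM=du, RANK=ne, SUR=pa:
underlying: fal-gizit-zi-v
1. e -> o, i -> u / B C0 _: fires at position(s) 5: falguzitziv
2. o -> e, u -> i / F C0 _: no change
3. b -> p, g -> k, v -> f, z -> s / _ #: fires at position(s) 11: falguzitzif
4. 0 -> e / C _ C: inserts after position(s) 3, 8: faleguzitezif
surface: faleguzitezif

cell NUM=ma, RANK=fe, SUR=pa:
underlying: fal-gizit-di-tzu
1. e -> o, i -> u / B C0 _: fires at position(s) 5: falguzitditzu
2. o -> e, u -> i / F C0 _: fires at position(s) 13: falguzitditzi
3. b -> p, g -> k, v -> f, z -> s / _ #: no change
4. 0 -> e / C _ C: inserts after position(s) 3, 8, 11: faleguziteditezi
surface: faleguziteditezi

cell NUM=du, RANK=ol, SUR=pa:
underlying: fal-gizit-zi-ki
1. e -> o, i -> u / B C0 _: fires at position(s) 5: falguzitziki
2. o -> e, u -> i / F C0 _: no change
3. b -> p, g -> k, v -> f, z -> s / _ #: no change
4. 0 -> e / C _ C: inserts after position(s) 3, 8: faleguziteziki
surface: faleguziteziki


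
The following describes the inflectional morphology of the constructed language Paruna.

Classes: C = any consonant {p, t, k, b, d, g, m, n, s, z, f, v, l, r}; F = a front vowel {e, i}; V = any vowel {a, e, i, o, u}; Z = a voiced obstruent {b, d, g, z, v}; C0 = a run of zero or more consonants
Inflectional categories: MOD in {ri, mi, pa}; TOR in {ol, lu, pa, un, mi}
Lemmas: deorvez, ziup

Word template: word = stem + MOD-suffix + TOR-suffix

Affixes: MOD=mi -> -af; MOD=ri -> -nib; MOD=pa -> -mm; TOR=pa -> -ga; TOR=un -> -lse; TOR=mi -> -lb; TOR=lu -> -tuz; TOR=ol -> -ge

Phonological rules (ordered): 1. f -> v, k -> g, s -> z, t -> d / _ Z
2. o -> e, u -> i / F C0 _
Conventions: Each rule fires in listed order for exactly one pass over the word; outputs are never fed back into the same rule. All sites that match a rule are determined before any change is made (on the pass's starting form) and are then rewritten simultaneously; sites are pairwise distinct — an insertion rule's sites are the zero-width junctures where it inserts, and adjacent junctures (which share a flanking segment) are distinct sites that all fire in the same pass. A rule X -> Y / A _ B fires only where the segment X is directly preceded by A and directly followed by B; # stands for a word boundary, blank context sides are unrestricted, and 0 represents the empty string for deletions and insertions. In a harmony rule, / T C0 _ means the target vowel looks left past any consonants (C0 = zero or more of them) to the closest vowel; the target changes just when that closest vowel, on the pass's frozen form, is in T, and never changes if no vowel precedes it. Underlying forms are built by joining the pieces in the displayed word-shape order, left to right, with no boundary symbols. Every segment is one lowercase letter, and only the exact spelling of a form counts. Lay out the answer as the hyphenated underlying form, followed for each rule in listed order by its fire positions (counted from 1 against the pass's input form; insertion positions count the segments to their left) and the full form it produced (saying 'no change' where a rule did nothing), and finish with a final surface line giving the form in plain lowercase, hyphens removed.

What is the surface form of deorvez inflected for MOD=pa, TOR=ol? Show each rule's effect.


underlying: deorvez-mm-ge
1. f -> v, k -> g, s -> z, t -> d / _ Z: no change
2. o -> e, u -> i / F C0 _: fires at position(s) 3: deervezmmge
surface: deervezmmge


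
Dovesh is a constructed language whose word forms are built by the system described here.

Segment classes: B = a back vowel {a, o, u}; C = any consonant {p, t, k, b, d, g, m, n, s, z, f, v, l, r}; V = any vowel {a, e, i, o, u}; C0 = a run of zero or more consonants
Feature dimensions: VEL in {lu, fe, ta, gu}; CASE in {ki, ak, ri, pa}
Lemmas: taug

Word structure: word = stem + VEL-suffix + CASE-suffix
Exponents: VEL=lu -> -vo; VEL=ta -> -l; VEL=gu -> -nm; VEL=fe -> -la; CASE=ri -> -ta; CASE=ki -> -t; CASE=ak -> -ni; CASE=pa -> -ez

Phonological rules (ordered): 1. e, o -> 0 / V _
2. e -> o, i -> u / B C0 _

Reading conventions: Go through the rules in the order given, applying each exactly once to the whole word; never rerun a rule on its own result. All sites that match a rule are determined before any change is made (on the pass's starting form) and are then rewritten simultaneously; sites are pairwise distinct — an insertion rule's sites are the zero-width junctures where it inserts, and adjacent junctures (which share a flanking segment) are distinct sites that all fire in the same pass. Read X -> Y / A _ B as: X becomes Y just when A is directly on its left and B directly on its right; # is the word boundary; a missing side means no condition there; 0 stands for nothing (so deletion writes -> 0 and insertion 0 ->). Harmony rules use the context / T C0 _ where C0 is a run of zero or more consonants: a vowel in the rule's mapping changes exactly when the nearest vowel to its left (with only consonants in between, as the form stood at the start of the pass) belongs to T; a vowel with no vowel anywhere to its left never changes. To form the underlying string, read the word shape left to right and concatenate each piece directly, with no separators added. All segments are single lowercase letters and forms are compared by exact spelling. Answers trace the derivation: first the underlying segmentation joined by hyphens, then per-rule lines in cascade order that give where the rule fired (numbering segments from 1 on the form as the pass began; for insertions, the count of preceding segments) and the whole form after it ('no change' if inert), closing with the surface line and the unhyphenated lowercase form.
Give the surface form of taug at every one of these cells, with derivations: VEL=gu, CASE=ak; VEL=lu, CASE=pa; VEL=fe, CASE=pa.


cell VEL=gu, CASE=ak:
underlying: taug-nm-ni
1. e, o -> 0 / V _: no change
2. e -> o, i -> u / B C0 _: fires at position(s) 8: taugnmnu
surface: taugnmnu

cell VEL=lu, CASE=pa:
underlying: taug-vo-ez
1. e, o -> 0 / V _: fires at position(s) 7: taugvoz
2. e -> o, i -> u / B C0 _: no change
surface: taugvoz

cell VEL=fe, CASE=pa:
underlying: taug-la-ez
1. e, o -> 0 / V _: fires at position(s) 7: tauglaz
2. e -> o, i -> u / B C0 _: no change
surface: tauglaz
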